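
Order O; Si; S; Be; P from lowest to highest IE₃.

P, Si, S, O, Be

Consider each +2 ion: O²⁺ still has 4 valence electrons; Si²⁺ still has 2 valence electrons; S²⁺ still has 4 valence electrons; Be²⁺ is the bare [He] core; P²⁺ still has 3 valence electrons.
Core electrons are held far more tightly than valence electrons, so Be tops the IE_3 order.
Valence configurations: O²⁺ [He]2s²2p², Si²⁺ [Ne]3s², S²⁺ [Ne]3s²3p², P²⁺ [Ne]3s²3p¹.
P²⁺ loses a lone 3p electron whereas Si²⁺ must break into a filled 3s² pair, so IE_3(Si) > IE_3(P) even though P has the higher nuclear charge.
The numbers (kJ/mol): O 5300, Si 3232, S 3357, Be 14849, P 2914.
Putting it together, IE_3: P < Si < S < O < Be.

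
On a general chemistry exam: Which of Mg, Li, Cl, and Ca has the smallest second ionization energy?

Ca

Consider each +1 ion: Mg⁺ still has 1 valence electron; Li⁺ is the bare [He] core; Cl⁺ still has 6 valence electrons; Ca⁺ still has 1 valence electron.
Pulling an electron out of a noble-gas core costs far more than removing a remaining valence electron, so Li sits at the high end of IE_2.
Valence configurations: Mg⁺ [Ne]3s¹, Cl⁺ [Ne]3s²3p⁴, Ca⁺ [Ar]4s¹.
Approximate IE_2 values (kJ/mol): Mg 1451, Li 7298, Cl 2298, Ca 1145.
So the second ionization energies run Ca < Mg < Cl < Li.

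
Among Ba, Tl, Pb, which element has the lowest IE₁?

Ba

Ba is in period 6, group 2; Tl is in period 6, group 13; Pb is in period 6, group 14.
IE₁ increases left→right with effective nuclear charge and decreases top→bottom as the valence shell moves farther out.
All lie in period 6, so first ionization energy increases left to right.
The lowest IE₁ among these belongs to Ba.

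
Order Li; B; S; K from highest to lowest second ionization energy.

Li > K > B > S

Consider each +1 ion: Li⁺ is the bare [He] core; B⁺ still has 2 valence electrons; S⁺ still has 5 valence electrons; K⁺ is the bare [Ar] core.
Core electrons are held far more tightly than valence electrons, so K and Li top the IE_2 order.
Valence configurations: B⁺ [He]2s², S⁺ [Ne]3s²3p³.
The numbers (kJ/mol): Li 7298, B 2427, S 2252, K 3052.
So the second ionization energies run S < B < K < Li.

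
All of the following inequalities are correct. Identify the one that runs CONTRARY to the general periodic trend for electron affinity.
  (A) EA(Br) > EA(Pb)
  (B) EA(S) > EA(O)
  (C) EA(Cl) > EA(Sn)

The general trend: electron affinity increases across a period and decreases down a group.
(A) Br (period 4, group 17) vs Pb (period 6, group 14): the stated order agrees with the simple trend.
(B) S (period 3, group 16) vs O (period 2, group 16): the stated order contradicts the simple trend.
(C) Cl (period 3, group 17) vs Sn (period 5, group 14): the stated order agrees with the simple trend.
The exception is (B): the compact 2p subshell of O repels the added electron more than S's larger 3p does.

(B)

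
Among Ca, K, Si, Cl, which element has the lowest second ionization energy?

After 1 electron has been removed, what remains? Ca⁺ still has 1 valence electron; K⁺ is the bare [Ar] core; Si⁺ still has 3 valence electrons; Cl⁺ still has 6 valence electrons.
Breaking into a closed-shell core is much more expensive than removing a leftover valence electron — K has the largest IE_2 here.
Valence configurations: Ca⁺ [Ar]4s¹, Si⁺ [Ne]3s²3p¹, Cl⁺ [Ne]3s²3p⁴.
Tabulated IE_2 (kJ/mol): Ca 1145, K 3052, Si 1577, Cl 2298.
Hence IE_2: Ca < Si < Cl < K.

Ca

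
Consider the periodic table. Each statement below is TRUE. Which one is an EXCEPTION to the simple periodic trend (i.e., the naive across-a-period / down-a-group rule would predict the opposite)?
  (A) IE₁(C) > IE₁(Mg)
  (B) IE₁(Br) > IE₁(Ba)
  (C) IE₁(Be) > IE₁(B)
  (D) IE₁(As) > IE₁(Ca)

The general trend: first ionisation energy increases across a period and decreases down a group.
(A) C (period 2, group 14) vs Mg (period 3, group 2): the stated order agrees with the simple trend.
(B) Br (period 4, group 17) vs Ba (period 6, group 2): the stated order agrees with the simple trend.
(C) Be (period 2, group 2) vs B (period 2, group 13): the stated order contradicts the simple trend.
(D) As (period 4, group 15) vs Ca (period 4, group 2): the stated order agrees with the simple trend.
The exception is (C): removing B's lone 2p electron is easier than breaking Be's filled 2s².

(C)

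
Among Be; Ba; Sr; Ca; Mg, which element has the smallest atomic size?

Be

Atomic radius shrinks across a period as nuclear charge pulls the same shell inward, and grows down a group as new shells are added.
All are in group 2, so atomic radius increases down the group.
The smallest atomic size among these belongs to Be.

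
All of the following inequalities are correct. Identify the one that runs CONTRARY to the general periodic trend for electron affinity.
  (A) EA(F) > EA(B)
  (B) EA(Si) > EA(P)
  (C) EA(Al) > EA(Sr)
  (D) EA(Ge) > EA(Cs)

(B)

The general trend: electron affinity increases across a period and decreases down a group.
(A) F (period 2, group 17) vs B (period 2, group 13): the stated order agrees with the simple trend.
(B) Si (period 3, group 14) vs P (period 3, group 15): the stated order contradicts the simple trend.
(C) Al (period 3, group 13) vs Sr (period 5, group 2): the stated order agrees with the simple trend.
(D) Ge (period 4, group 14) vs Cs (period 6, group 1): the stated order agrees with the simple trend.
The exception is (B): adding an electron to P's half-filled 3p³ is unfavourable, so Si (3p²) has the more exothermic EA.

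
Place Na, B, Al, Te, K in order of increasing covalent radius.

B < Al < Te < Na < K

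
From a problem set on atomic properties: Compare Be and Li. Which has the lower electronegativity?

Atoms toward the upper right of the periodic table pull bonding electrons most strongly.
All lie in period 2, so electronegativity increases left to right.
So Li has the lower electronegativity (Li < Be).

Li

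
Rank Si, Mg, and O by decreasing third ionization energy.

Mg > O > Si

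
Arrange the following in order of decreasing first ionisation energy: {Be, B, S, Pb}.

First ionization energy rises across a period (greater Z_eff holds electrons more tightly) and falls down a group (valence electrons are farther from the nucleus).
Neither a single period nor a single group — weigh both effects.
B > Pb: the two effects oppose for this pair; the down-group effect wins (801 vs 716 kJ/mol).
Be > B: this pair runs against the simple trend — see the exception note.
S > Be: the two effects oppose for this pair; the across-period effect wins (1000 vs 900 kJ/mol).
Note the exception: Be has a higher first ionization energy than B, contrary to the simple trend — removing B's lone 2p electron is easier than breaking Be's filled 2s².
For reference (kJ/mol): Be 900, B 801, S 1000, Pb 716.
So from highest to lowest: S > Be > B > Pb.

S, Be, B, Pb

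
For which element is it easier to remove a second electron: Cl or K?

IE_2 is the cost of taking one more electron from the +1 cation: Cl⁺ still has 6 valence electrons; K⁺ is the bare [Ar] core.
Pulling an electron out of a noble-gas core costs far more than removing a remaining valence electron, so K sits at the high end of IE_2.
The numbers (kJ/mol): Cl 2298, K 3052.
Putting it together, IE_2: Cl < K.

Cl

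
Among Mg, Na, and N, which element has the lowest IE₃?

The third ionization energy removes an electron from the +2 ion. For each element: Mg²⁺ is the bare [Ne] core; Na²⁺ is already 1 electron into the core; N²⁺ still has 3 valence electrons.
Pulling an electron out of a noble-gas core costs far more than removing a remaining valence electron, so Na and Mg sit at the high end of IE_3.
Tabulated IE_3 (kJ/mol): Mg 7733, Na 6910, N 4578.
So the third ionization energies run N < Na < Mg.

N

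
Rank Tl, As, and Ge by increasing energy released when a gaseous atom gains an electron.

Atoms with high Z_eff and room in the valence shell (especially the halogens) have the most exothermic electron affinities.
Here both period and group differ, so the two effects have to be weighed against each other.
As > Tl: relative to Tl, both the across-period and down-group shifts push As's electron affinity up.
Ge > As: this pair runs against the simple trend — see the exception note.
Note the exception: Ge has a higher electron affinity than As, contrary to the simple trend — adding an electron to As's half-filled 4p³ is unfavourable, so Ge (4p²) has the more exothermic EA.
For reference (kJ/mol): Ge 119, As 78, Tl 19.
So from lowest to highest: Tl < As < Ge.

Tl < As < Ge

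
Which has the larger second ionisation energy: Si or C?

Consider each +1 ion: Si⁺ still has 3 valence electrons; C⁺ still has 3 valence electrons.
All are still removing valence electrons, so compare the +1 ions as you would atoms: IE_2 generally rises across a period (higher Z_eff) and falls down a group (larger shell), subject to the usual subshell exceptions.
Valence configurations: Si⁺ [Ne]3s²3p¹, C⁺ [He]2s²2p¹.
The numbers (kJ/mol): Si 1577, C 2353.
Hence IE_2: Si < C.

C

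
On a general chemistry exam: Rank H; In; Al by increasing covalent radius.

H, Al, In

H is in period 1, group 1; Al is in period 3, group 13; In is in period 5, group 13.
Across a period the added protons contract the valence shell; down a group each new principal shell makes the atom larger.
Here both period and group differ, so the two effects have to be weighed against each other.
Al > H: period and group pull opposite ways; the down-group shift dominates (126 vs 32 pm).
In > Al: they share group 13; the group trend gives In the larger value.
Approximate values (pm): H 32, Al 126, In 142.
So from smallest to largest: H < Al < In.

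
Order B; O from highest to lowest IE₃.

After 2 electrons have been removed, what remains? B²⁺ still has 1 valence electron; O²⁺ still has 4 valence electrons.
All are still removing valence electrons, so compare the +2 ions as you would atoms: IE_3 generally rises across a period (higher Z_eff) and falls down a group (larger shell), subject to the usual subshell exceptions.
Valence configurations: B²⁺ [He]2s¹, O²⁺ [He]2s²2p².
The numbers (kJ/mol): B 3660, O 5300.
So the third ionization energies run B < O.

O, B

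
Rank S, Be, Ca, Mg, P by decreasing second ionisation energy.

S > P > Be > Mg > Ca

Consider each +1 ion: S⁺ still has 5 valence electrons; Be⁺ still has 1 valence electron; Ca⁺ still has 1 valence electron; Mg⁺ still has 1 valence electron; P⁺ still has 4 valence electrons.
All are still removing valence electrons, so compare the +1 ions as you would atoms: IE_2 generally rises across a period (higher Z_eff) and falls down a group (larger shell), subject to the usual subshell exceptions.
Valence configurations: S⁺ [Ne]3s²3p³, Be⁺ [He]2s¹, Ca⁺ [Ar]4s¹, Mg⁺ [Ne]3s¹, P⁺ [Ne]3s²3p².
Approximate IE_2 values (kJ/mol): S 2252, Be 1757, Ca 1145, Mg 1451, P 1907.
So the second ionization energies run Ca < Mg < Be < P < S.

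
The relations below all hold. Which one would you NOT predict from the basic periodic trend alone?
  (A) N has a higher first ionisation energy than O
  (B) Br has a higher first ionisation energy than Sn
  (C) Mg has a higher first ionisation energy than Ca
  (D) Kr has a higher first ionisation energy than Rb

The general trend: first ionisation energy increases across a period and decreases down a group.
(A) N (period 2, group 15) vs O (period 2, group 16): the stated order contradicts the simple trend.
(B) Br (period 4, group 17) vs Sn (period 5, group 14): the stated order agrees with the simple trend.
(C) Mg (period 3, group 2) vs Ca (period 4, group 2): the stated order agrees with the simple trend.
(D) Kr (period 4, group 18) vs Rb (period 5, group 1): the stated order agrees with the simple trend.
The exception is (A): pairing an electron in O's 2p⁴ costs repulsion energy, so O ionizes more easily than half-filled N (2p³).

(A)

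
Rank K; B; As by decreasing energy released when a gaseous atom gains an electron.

As > K > B

Electron affinity generally becomes more exothermic across a period toward the halogens and less exothermic down a group.
These span different periods and groups, so the two trends combine.
K > B: this pair runs against the simple trend — see the exception note.
As > K: As lies to the right of K in period 4, so the across-period effect alone puts As higher.
Note the exception: K has a higher electron affinity than B, contrary to the simple trend — B's ns²np¹ configuration gives only a small electron affinity — the sparsely filled np subshell binds an added electron weakly.
Tabulated electron affinity (kJ/mol): B 27, K 48, As 78.
So from highest to lowest: As > K > B.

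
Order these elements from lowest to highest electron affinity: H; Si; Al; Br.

H is in period 1, group 1; Al is in period 3, group 13; Si is in period 3, group 14; Br is in period 4, group 17.
Adding an electron releases more energy for atoms nearer the top right (short of the noble gases).
These span different periods and groups, so the two trends combine.
H > Al: period and group pull opposite ways; the down-group shift dominates (73 vs 42 kJ/mol).
Si > H: the two effects oppose for this pair; the across-period effect wins (134 vs 73 kJ/mol).
Br > Si: period and group pull opposite ways; the across-period shift dominates (325 vs 134 kJ/mol).
Approximate values (kJ/mol): H 73, Al 42, Si 134, Br 325.
So from lowest to highest: Al < H < Si < Br.

Al < H < Si < Br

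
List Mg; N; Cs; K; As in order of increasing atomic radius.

N < As < Mg < K < Cs

N is in period 2, group 15; Mg is in period 3, group 2; K is in period 4, group 1; As is in period 4, group 15; Cs is in period 6, group 1.
Radius decreases left→right (rising Z_eff, same n) and increases top→bottom (higher n).
Neither a single period nor a single group — weigh both effects.
As > N: they share group 15; the group trend gives As the larger value.
Mg > As: the two effects oppose for this pair; the across-period effect wins (139 vs 121 pm).
K > Mg: relative to Mg, both the across-period and down-group shifts push K's atomic radius up.
Cs > K: Cs sits below K in group 1, so the down-group effect alone puts Cs larger.
For reference (pm): N 71, Mg 139, K 196, As 121, Cs 232.
So from smallest to largest: N < As < Mg < K < Cs.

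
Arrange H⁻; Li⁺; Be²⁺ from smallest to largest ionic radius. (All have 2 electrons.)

Be²⁺, Li⁺, H⁻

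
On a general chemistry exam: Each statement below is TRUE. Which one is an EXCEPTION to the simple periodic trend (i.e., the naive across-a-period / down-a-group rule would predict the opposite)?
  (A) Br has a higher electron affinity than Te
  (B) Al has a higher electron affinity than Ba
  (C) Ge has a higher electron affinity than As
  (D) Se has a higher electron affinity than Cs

The general trend: electron affinity increases across a period and decreases down a group.
(A) Br (period 4, group 17) vs Te (period 5, group 16): the stated order agrees with the simple trend.
(B) Al (period 3, group 13) vs Ba (period 6, group 2): the stated order agrees with the simple trend.
(C) Ge (period 4, group 14) vs As (period 4, group 15): the stated order contradicts the simple trend.
(D) Se (period 4, group 16) vs Cs (period 6, group 1): the stated order agrees with the simple trend.
The exception is (C): adding an electron to As's half-filled 4p³ is unfavourable, so Ge (4p²) has the more exothermic EA.

(C)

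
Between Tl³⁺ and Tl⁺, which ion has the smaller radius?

Both ions have Z = 81 protons, but Tl³⁺ has lost more electrons, so its remaining electrons feel a larger effective nuclear charge per electron and are pulled in more tightly.
Higher positive charge → smaller ion, so Tl⁺ > Tl³⁺.

Tl³⁺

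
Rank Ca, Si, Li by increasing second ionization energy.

After 1 electron has been removed, what remains? Ca⁺ still has 1 valence electron; Si⁺ still has 3 valence electrons; Li⁺ is the bare [He] core.
Breaking into a closed-shell core is much more expensive than removing a leftover valence electron — Li has the largest IE_2 here.
Valence configurations: Ca⁺ [Ar]4s¹, Si⁺ [Ne]3s²3p¹.
Tabulated IE_2 (kJ/mol): Ca 1145, Si 1577, Li 7298.
Putting it together, IE_2: Ca < Si < Li.

Ca < Si < Li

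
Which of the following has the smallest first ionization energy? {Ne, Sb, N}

Sb

N is in period 2, group 15; Ne is in period 2, group 18; Sb is in period 5, group 15.
IE₁ increases left→right with effective nuclear charge and decreases top→bottom as the valence shell moves farther out.
These span different periods and groups, so the two trends combine.
N > Sb: N sits above Sb in group 15, so the down-group effect alone puts N higher.
Ne > N: Ne lies to the right of N in period 2, so the across-period effect alone puts Ne higher.
Tabulated first ionization energy (kJ/mol): N 1402, Ne 2081, Sb 831.
The smallest first ionization energy among these belongs to Sb.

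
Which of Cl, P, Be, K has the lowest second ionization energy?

Be

IE_2 is the cost of taking one more electron from the +1 cation: Cl⁺ still has 6 valence electrons; P⁺ still has 4 valence electrons; Be⁺ still has 1 valence electron; K⁺ is the bare [Ar] core.
Pulling an electron out of a noble-gas core costs far more than removing a remaining valence electron, so K sits at the high end of IE_2.
Valence configurations: Cl⁺ [Ne]3s²3p⁴, P⁺ [Ne]3s²3p², Be⁺ [He]2s¹.
The numbers (kJ/mol): Cl 2298, P 1907, Be 1757, K 3052.
Putting it together, IE_2: Be < P < Cl < K.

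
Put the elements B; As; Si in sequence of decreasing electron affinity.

Si > As > B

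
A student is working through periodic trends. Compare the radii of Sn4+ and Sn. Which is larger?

Sn

Forming Sn4+ removes 4 electrons from Sn. Fewer electrons for the same nuclear charge means less shielding and a higher Z_eff on the remaining electrons.
A cation is smaller than its parent atom: Sn4+ < Sn.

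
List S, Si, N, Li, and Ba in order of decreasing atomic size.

Ba, Li, Si, S, N

Li is in period 2, group 1; N is in period 2, group 15; Si is in period 3, group 14; S is in period 3, group 16; Ba is in period 6, group 2.
Moving right in a period, electrons are added to the same shell under a stronger nuclear pull, so atoms get smaller; moving down, a new shell is opened and atoms get larger.
Neither a single period nor a single group — weigh both effects.
S > N: the two effects oppose for this pair; the down-group effect wins (103 vs 71 pm).
Si > S: both are in period 3; the period trend gives Si the larger value.
Li > Si: the two effects oppose for this pair; the across-period effect wins (133 vs 116 pm).
Ba > Li: the two effects oppose for this pair; the down-group effect wins (196 vs 133 pm).
Approximate values (pm): Li 133, N 71, Si 116, S 103, Ba 196.
So from largest to smallest: Ba > Li > Si > S > N.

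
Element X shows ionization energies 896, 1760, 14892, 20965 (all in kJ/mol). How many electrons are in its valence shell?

2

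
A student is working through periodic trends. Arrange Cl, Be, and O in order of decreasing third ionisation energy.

Be, O, Cl

IE_3 is the cost of taking one more electron from the +2 cation: Cl²⁺ still has 5 valence electrons; Be²⁺ is the bare [He] core; O²⁺ still has 4 valence electrons.
Pulling an electron out of a noble-gas core costs far more than removing a remaining valence electron, so Be sits at the high end of IE_3.
Valence configurations: Cl²⁺ [Ne]3s²3p³, O²⁺ [He]2s²2p².
Tabulated IE_3 (kJ/mol): Cl 3822, Be 14849, O 5300.
Putting it together, IE_3: Cl < O < Be.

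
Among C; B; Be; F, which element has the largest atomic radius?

Be

Be is in period 2, group 2; B is in period 2, group 13; C is in period 2, group 14; F is in period 2, group 17.
Across a period the added protons contract the valence shell; down a group each new principal shell makes the atom larger.
All lie in period 2, so atomic radius increases right to left.
The largest atomic radius among these belongs to Be.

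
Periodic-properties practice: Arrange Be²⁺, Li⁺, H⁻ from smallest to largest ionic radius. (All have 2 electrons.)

Be²⁺ < Li⁺ < H⁻

All of these have 2 electrons, so size is governed by nuclear charge alone: the more protons, the stronger the pull on the same electron cloud, and the smaller the ion.
Nuclear charges: Be²⁺ (Z=4), Li⁺ (Z=3), H⁻ (Z=1).
Smallest to largest: Be²⁺ < Li⁺ < H⁻.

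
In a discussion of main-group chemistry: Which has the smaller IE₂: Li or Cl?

Cl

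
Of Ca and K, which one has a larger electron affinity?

K

Adding an electron releases more energy for atoms nearer the top right (short of the noble gases).
All lie in period 4; the across-period trend (electron affinity increases left to right) applies, with the exception below.
Note the exception: K has a higher electron affinity than Ca, contrary to the simple trend — adding an electron to Ca (ns²) has to open a new, higher-energy np subshell, which is unfavourable.
For reference (kJ/mol): K 48, Ca 2.
So K has the larger electron affinity (K > Ca).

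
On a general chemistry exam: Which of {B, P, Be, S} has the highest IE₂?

B

IE_2 is the cost of taking one more electron from the +1 cation: B⁺ still has 2 valence electrons; P⁺ still has 4 valence electrons; Be⁺ still has 1 valence electron; S⁺ still has 5 valence electrons.
All are still removing valence electrons, so compare the +1 ions as you would atoms: IE_2 generally rises across a period (higher Z_eff) and falls down a group (larger shell), subject to the usual subshell exceptions.
Valence configurations: B⁺ [He]2s², P⁺ [Ne]3s²3p², Be⁺ [He]2s¹, S⁺ [Ne]3s²3p³.
Tabulated IE_2 (kJ/mol): B 2427, P 1907, Be 1757, S 2252.
So the second ionization energies run Be < P < S < B.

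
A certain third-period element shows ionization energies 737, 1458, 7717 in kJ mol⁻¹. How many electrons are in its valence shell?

Look for the largest jump between consecutive ionization energies: IE3/IE2 ≈ 5.3, far larger than any earlier ratio.
That jump marks the point where a core electron is being removed. So the atom has 2 valence electrons.

2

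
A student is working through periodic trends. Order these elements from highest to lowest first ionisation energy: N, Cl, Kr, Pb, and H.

H is in period 1, group 1; N is in period 2, group 15; Cl is in period 3, group 17; Kr is in period 4, group 18; Pb is in period 6, group 14.
First ionization energy rises across a period (greater Z_eff holds electrons more tightly) and falls down a group (valence electrons are farther from the nucleus).
Here both period and group differ, so the two effects have to be weighed against each other.
Cl > Pb: both effects reinforce here, so Cl is clearly the higher of the two.
H > Cl: period and group pull opposite ways; the down-group shift dominates (1312 vs 1251 kJ/mol).
Kr > H: the two effects oppose for this pair; the across-period effect wins (1351 vs 1312 kJ/mol).
N > Kr: the two effects oppose for this pair; the down-group effect wins (1402 vs 1351 kJ/mol).
Tabulated first ionization energy (kJ/mol): H 1312, N 1402, Cl 1251, Kr 1351, Pb 716.
So from highest to lowest: N > Kr > H > Cl > Pb.

N > Kr > H > Cl > Pb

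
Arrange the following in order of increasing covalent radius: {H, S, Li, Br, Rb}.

Moving right in a period, electrons are added to the same shell under a stronger nuclear pull, so atoms get smaller; moving down, a new shell is opened and atoms get larger.
Neither a single period nor a single group — weigh both effects.
S > H: period and group pull opposite ways; the down-group shift dominates (103 vs 32 pm).
Br > S: period and group pull opposite ways; the down-group shift dominates (114 vs 103 pm).
Li > Br: period and group pull opposite ways; the across-period shift dominates (133 vs 114 pm).
Rb > Li: Rb sits below Li in group 1, so the down-group effect alone puts Rb larger.
Tabulated atomic radius (pm): H 32, Li 133, S 103, Br 114, Rb 210.
So from smallest to largest: H < S < Br < Li < Rb.

H, S, Br, Li, Rb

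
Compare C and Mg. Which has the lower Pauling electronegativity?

Mg

C is in period 2, group 14; Mg is in period 3, group 2.
Electronegativity increases across a period and decreases down a group, tracking effective nuclear charge and atomic size.
Here both period and group differ, so the two effects have to be weighed against each other.
C > Mg: relative to Mg, both the across-period and down-group shifts push C's electronegativity up.
Tabulated electronegativity (Pauling): C 2.55, Mg 1.31.
So Mg has the lower Pauling electronegativity (Mg < C).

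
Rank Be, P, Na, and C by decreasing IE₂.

Na, C, P, Be

After 1 electron has been removed, what remains? Be⁺ still has 1 valence electron; P⁺ still has 4 valence electrons; Na⁺ is the bare [Ne] core; C⁺ still has 3 valence electrons.
Pulling an electron out of a noble-gas core costs far more than removing a remaining valence electron, so Na sits at the high end of IE_2.
Valence configurations: Be⁺ [He]2s¹, P⁺ [Ne]3s²3p², C⁺ [He]2s²2p¹.
Approximate IE_2 values (kJ/mol): Be 1757, P 1907, Na 4562, C 2353.
Putting it together, IE_2: Be < P < C < Na.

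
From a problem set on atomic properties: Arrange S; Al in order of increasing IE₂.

Consider each +1 ion: S⁺ still has 5 valence electrons; Al⁺ still has 2 valence electrons.
All are still removing valence electrons, so compare the +1 ions as you would atoms: IE_2 generally rises across a period (higher Z_eff) and falls down a group (larger shell), subject to the usual subshell exceptions.
Valence configurations: S⁺ [Ne]3s²3p³, Al⁺ [Ne]3s².
The numbers (kJ/mol): S 2252, Al 1817.
Putting it together, IE_2: Al < S.

Al < S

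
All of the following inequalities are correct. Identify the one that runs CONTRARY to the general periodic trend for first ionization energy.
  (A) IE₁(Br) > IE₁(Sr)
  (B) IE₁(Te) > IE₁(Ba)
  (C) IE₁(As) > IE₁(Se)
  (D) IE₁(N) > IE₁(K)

The general trend: first ionization energy increases across a period and decreases down a group.
(A) Br (period 4, group 17) vs Sr (period 5, group 2): the stated order agrees with the simple trend.
(B) Te (period 5, group 16) vs Ba (period 6, group 2): the stated order agrees with the simple trend.
(C) As (period 4, group 15) vs Se (period 4, group 16): the stated order contradicts the simple trend.
(D) N (period 2, group 15) vs K (period 4, group 1): the stated order agrees with the simple trend.
The exception is (C): Se (4p⁴) ionizes more easily than half-filled As (4p³).

(C)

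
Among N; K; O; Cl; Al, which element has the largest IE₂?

After 1 electron has been removed, what remains? N⁺ still has 4 valence electrons; K⁺ is the bare [Ar] core; O⁺ still has 5 valence electrons; Cl⁺ still has 6 valence electrons; Al⁺ still has 2 valence electrons.
Usually core removal costs more than valence removal, but here the competition is close: a tightly held n=2 valence electron can cost more to remove than an n=3 core electron, so the actual values have to decide it.
Valence configurations: N⁺ [He]2s²2p², O⁺ [He]2s²2p³, Cl⁺ [Ne]3s²3p⁴, Al⁺ [Ne]3s².
Approximate IE_2 values (kJ/mol): N 2856, K 3052, O 3388, Cl 2298, Al 1817.
Putting it together, IE_2: Al < Cl < N < K < O.

O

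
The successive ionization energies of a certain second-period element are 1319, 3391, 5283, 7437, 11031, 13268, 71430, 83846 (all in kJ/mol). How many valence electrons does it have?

Look for the largest jump between consecutive ionization energies: IE7/IE6 ≈ 5.4, far larger than any earlier ratio.
That jump marks the point where a core electron is being removed. So the atom has 6 valence electrons.

6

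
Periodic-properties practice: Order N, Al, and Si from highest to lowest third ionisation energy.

N > Si > Al

IE_3 is the cost of taking one more electron from the +2 cation: N²⁺ still has 3 valence electrons; Al²⁺ still has 1 valence electron; Si²⁺ still has 2 valence electrons.
All are still removing valence electrons, so compare the +2 ions as you would atoms: IE_3 generally rises across a period (higher Z_eff) and falls down a group (larger shell), subject to the usual subshell exceptions.
Valence configurations: N²⁺ [He]2s²2p¹, Al²⁺ [Ne]3s¹, Si²⁺ [Ne]3s².
The numbers (kJ/mol): N 4578, Al 2745, Si 3232.
So the third ionization energies run Al < Si < N.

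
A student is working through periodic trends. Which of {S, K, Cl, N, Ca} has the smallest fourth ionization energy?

S

IE_4 is the cost of taking one more electron from the +3 cation: S³⁺ still has 3 valence electrons; K³⁺ is already 2 electrons into the core; Cl³⁺ still has 4 valence electrons; N³⁺ still has 2 valence electrons; Ca³⁺ is already 1 electron into the core.
Usually core removal costs more than valence removal, but here the competition is close: a tightly held n=2 valence electron can cost more to remove than an n=3 core electron, so the actual values have to decide it.
Valence configurations: S³⁺ [Ne]3s²3p¹, Cl³⁺ [Ne]3s²3p², N³⁺ [He]2s².
Tabulated IE_4 (kJ/mol): S 4556, K 5877, Cl 5159, N 7475, Ca 6491.
Hence IE_4: S < Cl < K < Ca < N.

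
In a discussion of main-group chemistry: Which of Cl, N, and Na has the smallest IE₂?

Consider each +1 ion: Cl⁺ still has 6 valence electrons; N⁺ still has 4 valence electrons; Na⁺ is the bare [Ne] core.
Core electrons are held far more tightly than valence electrons, so Na tops the IE_2 order.
Valence configurations: Cl⁺ [Ne]3s²3p⁴, N⁺ [He]2s²2p².
The numbers (kJ/mol): Cl 2298, N 2856, Na 4562.
Hence IE_2: Cl < N < Na.

Cl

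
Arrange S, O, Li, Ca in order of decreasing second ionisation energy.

Li > O > S > Ca

IE_2 is the cost of taking one more electron from the +1 cation: S⁺ still has 5 valence electrons; O⁺ still has 5 valence electrons; Li⁺ is the bare [He] core; Ca⁺ still has 1 valence electron.
Pulling an electron out of a noble-gas core costs far more than removing a remaining valence electron, so Li sits at the high end of IE_2.
Valence configurations: S⁺ [Ne]3s²3p³, O⁺ [He]2s²2p³, Ca⁺ [Ar]4s¹.
Approximate IE_2 values (kJ/mol): S 2252, O 3388, Li 7298, Ca 1145.
Putting it together, IE_2: Ca < S < O < Li.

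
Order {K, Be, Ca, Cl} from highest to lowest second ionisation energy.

K > Cl > Be > Ca

Consider each +1 ion: K⁺ is the bare [Ar] core; Be⁺ still has 1 valence electron; Ca⁺ still has 1 valence electron; Cl⁺ still has 6 valence electrons.
Core electrons are held far more tightly than valence electrons, so K tops the IE_2 order.
Valence configurations: Be⁺ [He]2s¹, Ca⁺ [Ar]4s¹, Cl⁺ [Ne]3s²3p⁴.
Approximate IE_2 values (kJ/mol): K 3052, Be 1757, Ca 1145, Cl 2298.
So the second ionization energies run Ca < Be < Cl < K.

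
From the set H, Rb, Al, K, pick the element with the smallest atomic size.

H

H is in period 1, group 1; Al is in period 3, group 13; K is in period 4, group 1; Rb is in period 5, group 1.
Across a period the added protons contract the valence shell; down a group each new principal shell makes the atom larger.
These span different periods and groups, so the two trends combine.
Al > H: period and group pull opposite ways; the down-group shift dominates (126 vs 32 pm).
K > Al: relative to Al, both the across-period and down-group shifts push K's atomic radius up.
Rb > K: Rb sits below K in group 1, so the down-group effect alone puts Rb larger.
For reference (pm): H 32, Al 126, K 196, Rb 210.
The smallest atomic size among these belongs to H.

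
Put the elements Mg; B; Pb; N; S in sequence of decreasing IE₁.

B is in period 2, group 13; N is in period 2, group 15; Mg is in period 3, group 2; S is in period 3, group 16; Pb is in period 6, group 14.
Across a period the outer electron is held more tightly (higher IE₁); down a group it sits in a higher shell, more shielded, and comes off more easily.
Here both period and group differ, so the two effects have to be weighed against each other.
Mg > Pb: the two effects oppose for this pair; the down-group effect wins (738 vs 716 kJ/mol).
B > Mg: both effects reinforce here, so B is clearly the higher of the two.
S > B: period and group pull opposite ways; the across-period shift dominates (1000 vs 801 kJ/mol).
N > S: period and group pull opposite ways; the down-group shift dominates (1402 vs 1000 kJ/mol).
For reference (kJ/mol): B 801, N 1402, Mg 738, S 1000, Pb 716.
So from highest to lowest: N > S > B > Mg > Pb.

N > S > B > Mg > Pb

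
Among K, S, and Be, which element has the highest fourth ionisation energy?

IE_4 is the cost of taking one more electron from the +3 cation: K³⁺ is already 2 electrons into the core; S³⁺ still has 3 valence electrons; Be³⁺ is already 1 electron into the core.
Pulling an electron out of a noble-gas core costs far more than removing a remaining valence electron, so K and Be sit at the high end of IE_4.
The numbers (kJ/mol): K 5877, S 4556, Be 21007.
Putting it together, IE_4: S < K < Be.

Be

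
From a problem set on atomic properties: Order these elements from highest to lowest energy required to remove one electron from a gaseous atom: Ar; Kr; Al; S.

Ar, Kr, S, Al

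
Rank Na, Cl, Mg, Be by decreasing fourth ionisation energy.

IE_4 is the cost of taking one more electron from the +3 cation: Na³⁺ is already 2 electrons into the core; Cl³⁺ still has 4 valence electrons; Mg³⁺ is already 1 electron into the core; Be³⁺ is already 1 electron into the core.
Pulling an electron out of a noble-gas core costs far more than removing a remaining valence electron, so Na, Mg and Be sit at the high end of IE_4.
Tabulated IE_4 (kJ/mol): Na 9543, Cl 5159, Mg 10543, Be 21007.
Overall IE_4 order: Cl < Na < Mg < Be.

Be > Mg > Na > Cl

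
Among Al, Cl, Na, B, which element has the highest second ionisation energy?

Na

IE_2 is the cost of taking one more electron from the +1 cation: Al⁺ still has 2 valence electrons; Cl⁺ still has 6 valence electrons; Na⁺ is the bare [Ne] core; B⁺ still has 2 valence electrons.
Pulling an electron out of a noble-gas core costs far more than removing a remaining valence electron, so Na sits at the high end of IE_2.
Valence configurations: Al⁺ [Ne]3s², Cl⁺ [Ne]3s²3p⁴, B⁺ [He]2s².
Approximate IE_2 values (kJ/mol): Al 1817, Cl 2298, Na 4562, B 2427.
So the second ionization energies run Al < Cl < B < Na.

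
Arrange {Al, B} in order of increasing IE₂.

Consider each +1 ion: Al⁺ still has 2 valence electrons; B⁺ still has 2 valence electrons.
All are still removing valence electrons, so compare the +1 ions as you would atoms: IE_2 generally rises across a period (higher Z_eff) and falls down a group (larger shell), subject to the usual subshell exceptions.
Valence configurations: Al⁺ [Ne]3s², B⁺ [He]2s².
Approximate IE_2 values (kJ/mol): Al 1817, B 2427.
So the second ionization energies run Al < B.

Al < B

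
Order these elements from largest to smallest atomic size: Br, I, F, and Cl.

I > Br > Cl > F

F is in period 2, group 17; Cl is in period 3, group 17; Br is in period 4, group 17; I is in period 5, group 17.
Atomic radius shrinks across a period as nuclear charge pulls the same shell inward, and grows down a group as new shells are added.
All are in group 17, so atomic radius increases down the group.
So from largest to smallest: I > Br > Cl > F.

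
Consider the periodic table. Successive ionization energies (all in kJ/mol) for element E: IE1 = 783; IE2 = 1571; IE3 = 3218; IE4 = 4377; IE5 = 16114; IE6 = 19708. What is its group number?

Look for the largest jump between consecutive ionization energies: IE5/IE4 ≈ 3.7, far larger than any earlier ratio.
That jump marks the point where a core electron is being removed. So the atom has 4 valence electrons.
A main-group element with 4 valence electrons is in group 14.

Group 14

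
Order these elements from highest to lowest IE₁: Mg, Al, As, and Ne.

Ne is in period 2, group 18; Mg is in period 3, group 2; Al is in period 3, group 13; As is in period 4, group 15.
Across a period the outer electron is held more tightly (higher IE₁); down a group it sits in a higher shell, more shielded, and comes off more easily.
These span different periods and groups, so the two trends combine.
Mg > Al: this pair runs against the simple trend — see the exception note.
As > Mg: period and group pull opposite ways; the across-period shift dominates (947 vs 738 kJ/mol).
Ne > As: both effects reinforce here, so Ne is clearly the higher of the two.
Note the exception: Mg has a higher first ionization energy than Al, contrary to the simple trend — Al's single 3p electron is easier to remove than one from Mg's filled 3s².
Approximate values (kJ/mol): Ne 2081, Mg 738, Al 578, As 947.
So from highest to lowest: Ne > As > Mg > Al.

Ne, As, Mg, Al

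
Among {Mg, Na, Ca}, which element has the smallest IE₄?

Consider each +3 ion: Mg³⁺ is already 1 electron into the core; Na³⁺ is already 2 electrons into the core; Ca³⁺ is already 1 electron into the core.
All of these are removing an electron from a noble-gas core or deeper; the smaller core (lower principal quantum number) is held far more tightly, and within a period the higher nuclear charge binds the same core more tightly.
The numbers (kJ/mol): Mg 10543, Na 9543, Ca 6491.
Putting it together, IE_4: Ca < Na < Mg.

Ca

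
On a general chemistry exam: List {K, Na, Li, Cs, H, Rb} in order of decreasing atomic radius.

Cs > Rb > K > Na > Li > H

H is in period 1, group 1; Li is in period 2, group 1; Na is in period 3, group 1; K is in period 4, group 1; Rb is in period 5, group 1; Cs is in period 6, group 1.
Across a period the added protons contract the valence shell; down a group each new principal shell makes the atom larger.
All are in group 1, so atomic radius increases down the group.
So from largest to smallest: Cs > Rb > K > Na > Li > H.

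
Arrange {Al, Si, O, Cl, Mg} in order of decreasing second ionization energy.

IE_2 is the cost of taking one more electron from the +1 cation: Al⁺ still has 2 valence electrons; Si⁺ still has 3 valence electrons; O⁺ still has 5 valence electrons; Cl⁺ still has 6 valence electrons; Mg⁺ still has 1 valence electron.
All are still removing valence electrons, so compare the +1 ions as you would atoms: IE_2 generally rises across a period (higher Z_eff) and falls down a group (larger shell), subject to the usual subshell exceptions.
Valence configurations: Al⁺ [Ne]3s², Si⁺ [Ne]3s²3p¹, O⁺ [He]2s²2p³, Cl⁺ [Ne]3s²3p⁴, Mg⁺ [Ne]3s¹.
Si⁺ loses a lone 3p electron whereas Al⁺ must break into a filled 3s² pair, so IE_2(Al) > IE_2(Si) even though Si has the higher nuclear charge.
The numbers (kJ/mol): Al 1817, Si 1577, O 3388, Cl 2298, Mg 1451.
So the second ionization energies run Mg < Si < Al < Cl < O.

O > Cl > Al > Si > Mg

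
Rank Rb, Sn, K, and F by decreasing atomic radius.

F is in period 2, group 17; K is in period 4, group 1; Rb is in period 5, group 1; Sn is in period 5, group 14.
Moving right in a period, electrons are added to the same shell under a stronger nuclear pull, so atoms get smaller; moving down, a new shell is opened and atoms get larger.
Neither a single period nor a single group — weigh both effects.
Sn > F: both effects reinforce here, so Sn is clearly the larger of the two.
K > Sn: the two effects oppose for this pair; the across-period effect wins (196 vs 140 pm).
Rb > K: Rb sits below K in group 1, so the down-group effect alone puts Rb larger.
Approximate values (pm): F 64, K 196, Rb 210, Sn 140.
So from largest to smallest: Rb > K > Sn > F.

Rb > K > Sn > F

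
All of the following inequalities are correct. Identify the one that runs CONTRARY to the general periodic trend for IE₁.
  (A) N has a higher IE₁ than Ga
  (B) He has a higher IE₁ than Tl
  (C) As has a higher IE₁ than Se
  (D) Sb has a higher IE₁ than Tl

(C)

The general trend: IE₁ increases across a period and decreases down a group.
(A) N (period 2, group 15) vs Ga (period 4, group 13): the stated order agrees with the simple trend.
(B) He (period 1, group 18) vs Tl (period 6, group 13): the stated order agrees with the simple trend.
(C) As (period 4, group 15) vs Se (period 4, group 16): the stated order contradicts the simple trend.
(D) Sb (period 5, group 15) vs Tl (period 6, group 13): the stated order agrees with the simple trend.
The exception is (C): Se (4p⁴) ionizes more easily than half-filled As (4p³).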